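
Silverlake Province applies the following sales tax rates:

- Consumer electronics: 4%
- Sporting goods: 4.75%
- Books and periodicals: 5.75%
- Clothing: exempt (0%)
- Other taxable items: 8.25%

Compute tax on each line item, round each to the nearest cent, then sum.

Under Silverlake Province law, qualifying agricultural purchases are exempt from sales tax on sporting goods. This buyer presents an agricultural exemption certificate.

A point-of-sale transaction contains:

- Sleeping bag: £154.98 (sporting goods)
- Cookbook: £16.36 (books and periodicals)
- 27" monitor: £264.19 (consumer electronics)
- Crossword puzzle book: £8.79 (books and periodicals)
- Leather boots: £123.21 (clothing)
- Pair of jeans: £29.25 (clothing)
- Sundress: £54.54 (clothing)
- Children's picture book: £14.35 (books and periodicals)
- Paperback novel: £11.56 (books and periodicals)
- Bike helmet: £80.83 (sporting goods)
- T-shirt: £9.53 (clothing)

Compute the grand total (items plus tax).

£781.10

Sleeping bag £154.98: sporting goods, buyer-exempt → 0% → £0.00
Cookbook £16.36: books and periodicals → 5.75% → £0.94
27" monitor £264.19: consumer electronics → 4% → £10.57
Crossword puzzle book £8.79: books and periodicals → 5.75% → £0.51
Leather boots £123.21: clothing → 0% → £0.00
Pair of jeans £29.25: clothing → 0% → £0.00
Sundress £54.54: clothing → 0% → £0.00
Children's picture book £14.35: books and periodicals → 5.75% → £0.83
Paperback novel £11.56: books and periodicals → 5.75% → £0.66
Bike helmet £80.83: sporting goods, buyer-exempt → 0% → £0.00
T-shirt £9.53: clothing → 0% → £0.00
Subtotal = £767.59; tax = £13.51; total due = £781.10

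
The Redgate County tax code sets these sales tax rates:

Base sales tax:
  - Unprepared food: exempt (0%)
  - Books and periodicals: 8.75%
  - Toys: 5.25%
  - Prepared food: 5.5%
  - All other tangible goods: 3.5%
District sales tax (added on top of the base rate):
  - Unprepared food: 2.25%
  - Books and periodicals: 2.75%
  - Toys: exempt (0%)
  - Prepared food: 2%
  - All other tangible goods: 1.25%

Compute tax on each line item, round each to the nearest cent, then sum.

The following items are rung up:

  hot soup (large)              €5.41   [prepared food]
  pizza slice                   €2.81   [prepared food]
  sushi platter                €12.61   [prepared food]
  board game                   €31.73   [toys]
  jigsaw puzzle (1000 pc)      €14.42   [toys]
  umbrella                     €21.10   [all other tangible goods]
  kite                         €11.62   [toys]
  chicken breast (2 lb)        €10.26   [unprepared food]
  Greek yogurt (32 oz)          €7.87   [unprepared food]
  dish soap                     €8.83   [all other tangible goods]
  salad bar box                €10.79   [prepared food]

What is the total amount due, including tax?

€144.70

Hot soup (large) €5.41: prepared food → 5.5% + 2% district = 7.5% → €0.41
Pizza slice €2.81: prepared food → 5.5% + 2% district = 7.5% → €0.21
Sushi platter €12.61: prepared food → 5.5% + 2% district = 7.5% → €0.95
Board game €31.73: toys → 5.25% + 0% district = 5.25% → €1.67
Jigsaw puzzle (1000 pc) €14.42: toys → 5.25% + 0% district = 5.25% → €0.76
Umbrella €21.10: all other tangible goods → 3.5% + 1.25% district = 4.75% → €1.00
Kite €11.62: toys → 5.25% + 0% district = 5.25% → €0.61
Chicken breast (2 lb) €10.26: unprepared food → 0% + 2.25% district = 2.25% → €0.23
Greek yogurt (32 oz) €7.87: unprepared food → 0% + 2.25% district = 2.25% → €0.18
Dish soap €8.83: all other tangible goods → 3.5% + 1.25% district = 4.75% → €0.42
Salad bar box €10.79: prepared food → 5.5% + 2% district = 7.5% → €0.81
Subtotal = €137.45; tax = €7.25; total due = €144.70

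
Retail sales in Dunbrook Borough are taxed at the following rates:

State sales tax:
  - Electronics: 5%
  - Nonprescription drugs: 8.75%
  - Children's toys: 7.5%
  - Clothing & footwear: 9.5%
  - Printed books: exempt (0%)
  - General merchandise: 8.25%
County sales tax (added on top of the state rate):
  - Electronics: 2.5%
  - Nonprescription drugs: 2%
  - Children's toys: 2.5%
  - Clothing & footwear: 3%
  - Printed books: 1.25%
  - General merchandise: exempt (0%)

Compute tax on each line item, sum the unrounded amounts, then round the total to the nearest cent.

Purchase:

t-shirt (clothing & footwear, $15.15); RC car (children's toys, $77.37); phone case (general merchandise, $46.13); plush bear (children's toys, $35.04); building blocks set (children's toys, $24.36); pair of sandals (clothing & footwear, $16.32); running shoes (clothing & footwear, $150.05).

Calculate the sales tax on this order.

$40.17

T-shirt $15.15: clothing & footwear → 9.5% + 3% county = 12.5% → $1.89375
RC car $77.37: children's toys → 7.5% + 2.5% county = 10% → $7.737
Phone case $46.13: general merchandise → 8.25% + 0% county = 8.25% → $3.805725
Plush bear $35.04: children's toys → 7.5% + 2.5% county = 10% → $3.504
Building blocks set $24.36: children's toys → 7.5% + 2.5% county = 10% → $2.436
Pair of sandals $16.32: clothing & footwear → 9.5% + 3% county = 12.5% → $2.04
Running shoes $150.05: clothing & footwear → 9.5% + 3% county = 12.5% → $18.75625
Unrounded tax sum = $40.172725 → $40.17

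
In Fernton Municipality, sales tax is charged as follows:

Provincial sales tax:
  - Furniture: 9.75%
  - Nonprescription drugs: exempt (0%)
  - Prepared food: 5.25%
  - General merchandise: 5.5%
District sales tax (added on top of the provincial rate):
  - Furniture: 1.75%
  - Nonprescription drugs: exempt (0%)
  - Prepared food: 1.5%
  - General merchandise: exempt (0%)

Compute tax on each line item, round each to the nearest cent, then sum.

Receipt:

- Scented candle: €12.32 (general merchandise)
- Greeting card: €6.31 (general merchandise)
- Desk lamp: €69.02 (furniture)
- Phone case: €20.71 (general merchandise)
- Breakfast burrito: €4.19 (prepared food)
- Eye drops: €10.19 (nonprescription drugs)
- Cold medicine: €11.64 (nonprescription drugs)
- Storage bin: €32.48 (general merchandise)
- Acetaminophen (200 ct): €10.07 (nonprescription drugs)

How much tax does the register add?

€12.18

Scented candle €12.32: general merchandise → 5.5% + 0% district = 5.5% → €0.68
Greeting card €6.31: general merchandise → 5.5% + 0% district = 5.5% → €0.35
Desk lamp €69.02: furniture → 9.75% + 1.75% district = 11.5% → €7.94
Phone case €20.71: general merchandise → 5.5% + 0% district = 5.5% → €1.14
Breakfast burrito €4.19: prepared food → 5.25% + 1.5% district = 6.75% → €0.28
Eye drops €10.19: nonprescription drugs → 0% + 0% district = 0% → €0.00
Cold medicine €11.64: nonprescription drugs → 0% + 0% district = 0% → €0.00
Storage bin €32.48: general merchandise → 5.5% + 0% district = 5.5% → €1.79
Acetaminophen (200 ct) €10.07: nonprescription drugs → 0% + 0% district = 0% → €0.00
Total tax = €0.68 + €0.35 + €7.94 + €1.14 + €0.28 + €1.79 = €12.18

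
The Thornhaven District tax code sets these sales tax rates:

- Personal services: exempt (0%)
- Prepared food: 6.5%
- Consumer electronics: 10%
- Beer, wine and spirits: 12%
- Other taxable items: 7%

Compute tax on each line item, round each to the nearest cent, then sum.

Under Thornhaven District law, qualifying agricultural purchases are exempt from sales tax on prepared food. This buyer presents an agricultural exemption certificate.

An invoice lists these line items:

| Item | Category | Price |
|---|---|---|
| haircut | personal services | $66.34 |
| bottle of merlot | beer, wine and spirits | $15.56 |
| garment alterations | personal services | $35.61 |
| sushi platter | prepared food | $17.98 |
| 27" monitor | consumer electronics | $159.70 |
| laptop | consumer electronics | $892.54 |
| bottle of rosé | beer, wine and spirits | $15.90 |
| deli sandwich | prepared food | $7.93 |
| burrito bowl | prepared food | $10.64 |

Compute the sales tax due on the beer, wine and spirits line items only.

$3.78

Bottle of merlot $15.56: beer, wine and spirits → 12% → $1.87
Bottle of rosé $15.90: beer, wine and spirits → 12% → $1.91
Tax on beer, wine and spirits = $1.87 + $1.91 = $3.78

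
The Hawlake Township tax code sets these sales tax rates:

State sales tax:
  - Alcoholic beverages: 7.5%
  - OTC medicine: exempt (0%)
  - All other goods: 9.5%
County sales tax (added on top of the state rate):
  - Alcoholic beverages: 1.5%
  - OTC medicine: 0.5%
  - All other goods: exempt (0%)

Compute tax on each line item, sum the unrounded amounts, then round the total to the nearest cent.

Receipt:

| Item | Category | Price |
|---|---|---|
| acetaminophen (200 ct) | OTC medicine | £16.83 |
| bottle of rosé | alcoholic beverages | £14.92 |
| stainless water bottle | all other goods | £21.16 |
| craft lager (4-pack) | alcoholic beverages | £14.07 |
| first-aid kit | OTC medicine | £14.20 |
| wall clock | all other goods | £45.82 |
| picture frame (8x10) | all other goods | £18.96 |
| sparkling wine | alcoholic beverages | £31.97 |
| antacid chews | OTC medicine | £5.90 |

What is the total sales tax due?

£13.84

Acetaminophen (200 ct) £16.83: OTC medicine → 0% + 0.5% county = 0.5% → £0.08415
Bottle of rosé £14.92: alcoholic beverages → 7.5% + 1.5% county = 9% → £1.3428
Stainless water bottle £21.16: all other goods → 9.5% + 0% county = 9.5% → £2.0102
Craft lager (4-pack) £14.07: alcoholic beverages → 7.5% + 1.5% county = 9% → £1.2663
First-aid kit £14.20: OTC medicine → 0% + 0.5% county = 0.5% → £0.071
Wall clock £45.82: all other goods → 9.5% + 0% county = 9.5% → £4.3529
Picture frame (8x10) £18.96: all other goods → 9.5% + 0% county = 9.5% → £1.8012
Sparkling wine £31.97: alcoholic beverages → 7.5% + 1.5% county = 9% → £2.8773
Antacid chews £5.90: OTC medicine → 0% + 0.5% county = 0.5% → £0.0295
Unrounded tax sum = £13.83535 → £13.84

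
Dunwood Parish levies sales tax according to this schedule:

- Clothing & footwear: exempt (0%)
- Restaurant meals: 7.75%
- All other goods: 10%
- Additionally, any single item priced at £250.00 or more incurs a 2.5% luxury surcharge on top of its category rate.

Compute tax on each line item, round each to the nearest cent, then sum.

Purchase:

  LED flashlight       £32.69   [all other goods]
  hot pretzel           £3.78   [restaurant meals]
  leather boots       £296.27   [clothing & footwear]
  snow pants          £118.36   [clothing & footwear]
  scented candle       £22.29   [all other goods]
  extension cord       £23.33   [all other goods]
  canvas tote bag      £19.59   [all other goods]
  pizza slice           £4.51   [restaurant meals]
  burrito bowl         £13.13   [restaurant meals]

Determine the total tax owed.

£18.86

LED flashlight £32.69: all other goods → 10% → £3.27
Hot pretzel £3.78: restaurant meals → 7.75% → £0.29
Leather boots £296.27: clothing & footwear → 0% + 2.5% surcharge = 2.5% → £7.41
Snow pants £118.36: clothing & footwear → 0% → £0.00
Scented candle £22.29: all other goods → 10% → £2.23
Extension cord £23.33: all other goods → 10% → £2.33
Canvas tote bag £19.59: all other goods → 10% → £1.96
Pizza slice £4.51: restaurant meals → 7.75% → £0.35
Burrito bowl £13.13: restaurant meals → 7.75% → £1.02
Total tax = £3.27 + £0.29 + £7.41 + £2.23 + £2.33 + £1.96 + £0.35 + £1.02 = £18.86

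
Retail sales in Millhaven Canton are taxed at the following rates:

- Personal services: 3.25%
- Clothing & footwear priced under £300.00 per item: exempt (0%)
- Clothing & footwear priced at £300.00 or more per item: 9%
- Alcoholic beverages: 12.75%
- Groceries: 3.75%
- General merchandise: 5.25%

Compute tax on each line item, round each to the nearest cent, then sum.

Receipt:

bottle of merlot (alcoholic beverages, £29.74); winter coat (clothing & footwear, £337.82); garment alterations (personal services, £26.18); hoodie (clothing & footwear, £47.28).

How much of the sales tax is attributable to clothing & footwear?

Winter coat £337.82: clothing & footwear, £300.00 or more → 9% → £30.40
Hoodie £47.28: clothing & footwear, under £300.00 → 0% → £0.00
Tax on clothing & footwear = £30.40 + £0.00 = £30.40

£30.40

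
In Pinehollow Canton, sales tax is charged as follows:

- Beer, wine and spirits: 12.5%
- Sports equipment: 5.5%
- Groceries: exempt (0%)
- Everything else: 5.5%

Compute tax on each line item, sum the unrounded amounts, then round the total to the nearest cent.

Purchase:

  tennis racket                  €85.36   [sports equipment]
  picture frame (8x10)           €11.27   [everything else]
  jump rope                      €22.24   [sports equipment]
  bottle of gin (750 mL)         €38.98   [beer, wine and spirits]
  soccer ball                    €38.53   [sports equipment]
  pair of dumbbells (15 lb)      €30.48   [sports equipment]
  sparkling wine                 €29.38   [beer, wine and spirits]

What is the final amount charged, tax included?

Tennis racket €85.36: sports equipment → 5.5% → €4.6948
Picture frame (8x10) €11.27: everything else → 5.5% → €0.61985
Jump rope €22.24: sports equipment → 5.5% → €1.2232
Bottle of gin (750 mL) €38.98: beer, wine and spirits → 12.5% → €4.8725
Soccer ball €38.53: sports equipment → 5.5% → €2.11915
Pair of dumbbells (15 lb) €30.48: sports equipment → 5.5% → €1.6764
Sparkling wine €29.38: beer, wine and spirits → 12.5% → €3.6725
Subtotal = €256.24; unrounded tax = €18.8784 → €18.88; total due = €275.12

€275.12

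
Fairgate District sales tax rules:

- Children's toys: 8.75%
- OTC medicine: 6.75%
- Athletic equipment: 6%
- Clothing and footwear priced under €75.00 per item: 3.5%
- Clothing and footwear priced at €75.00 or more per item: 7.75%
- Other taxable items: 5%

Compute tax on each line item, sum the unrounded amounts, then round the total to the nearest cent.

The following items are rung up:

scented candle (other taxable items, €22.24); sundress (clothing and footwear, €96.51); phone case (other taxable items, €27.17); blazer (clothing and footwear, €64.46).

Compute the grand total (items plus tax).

Scented candle €22.24: other taxable items → 5% → €1.112
Sundress €96.51: clothing and footwear, €75.00 or more → 7.75% → €7.479525
Phone case €27.17: other taxable items → 5% → €1.3585
Blazer €64.46: clothing and footwear, under €75.00 → 3.5% → €2.2561
Subtotal = €210.38; unrounded tax = €12.206125 → €12.21; total due = €222.59

€222.59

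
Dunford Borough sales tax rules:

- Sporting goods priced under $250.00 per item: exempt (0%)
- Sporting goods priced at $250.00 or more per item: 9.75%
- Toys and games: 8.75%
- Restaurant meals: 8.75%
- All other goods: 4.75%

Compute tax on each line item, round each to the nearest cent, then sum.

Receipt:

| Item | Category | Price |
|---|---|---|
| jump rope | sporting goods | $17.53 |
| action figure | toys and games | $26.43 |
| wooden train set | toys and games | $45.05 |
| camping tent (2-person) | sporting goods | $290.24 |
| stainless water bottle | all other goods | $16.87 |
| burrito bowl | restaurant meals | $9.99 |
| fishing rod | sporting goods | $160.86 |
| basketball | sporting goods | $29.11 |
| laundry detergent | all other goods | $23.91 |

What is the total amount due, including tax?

Jump rope $17.53: sporting goods, under $250.00 → 0% → $0.00
Action figure $26.43: toys and games → 8.75% → $2.31
Wooden train set $45.05: toys and games → 8.75% → $3.94
Camping tent (2-person) $290.24: sporting goods, $250.00 or more → 9.75% → $28.30
Stainless water bottle $16.87: all other goods → 4.75% → $0.80
Burrito bowl $9.99: restaurant meals → 8.75% → $0.87
Fishing rod $160.86: sporting goods, under $250.00 → 0% → $0.00
Basketball $29.11: sporting goods, under $250.00 → 0% → $0.00
Laundry detergent $23.91: all other goods → 4.75% → $1.14
Subtotal = $619.99; tax = $37.36; total due = $657.35

$657.35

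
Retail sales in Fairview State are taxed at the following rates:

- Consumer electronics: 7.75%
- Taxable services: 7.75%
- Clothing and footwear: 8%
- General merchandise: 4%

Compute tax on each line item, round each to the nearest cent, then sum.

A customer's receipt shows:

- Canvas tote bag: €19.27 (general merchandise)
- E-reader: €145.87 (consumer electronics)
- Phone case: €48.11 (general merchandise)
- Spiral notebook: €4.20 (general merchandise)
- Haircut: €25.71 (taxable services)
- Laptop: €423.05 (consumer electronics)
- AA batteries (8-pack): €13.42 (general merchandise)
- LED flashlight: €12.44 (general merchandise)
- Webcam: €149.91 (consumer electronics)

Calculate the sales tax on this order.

€61.60

Canvas tote bag €19.27: general merchandise → 4% → €0.77
E-reader €145.87: consumer electronics → 7.75% → €11.30
Phone case €48.11: general merchandise → 4% → €1.92
Spiral notebook €4.20: general merchandise → 4% → €0.17
Haircut €25.71: taxable services → 7.75% → €1.99
Laptop €423.05: consumer electronics → 7.75% → €32.79
AA batteries (8-pack) €13.42: general merchandise → 4% → €0.54
LED flashlight €12.44: general merchandise → 4% → €0.50
Webcam €149.91: consumer electronics → 7.75% → €11.62
Total tax = €0.77 + €11.30 + €1.92 + €0.17 + €1.99 + €32.79 + €0.54 + €0.50 + €11.62 = €61.60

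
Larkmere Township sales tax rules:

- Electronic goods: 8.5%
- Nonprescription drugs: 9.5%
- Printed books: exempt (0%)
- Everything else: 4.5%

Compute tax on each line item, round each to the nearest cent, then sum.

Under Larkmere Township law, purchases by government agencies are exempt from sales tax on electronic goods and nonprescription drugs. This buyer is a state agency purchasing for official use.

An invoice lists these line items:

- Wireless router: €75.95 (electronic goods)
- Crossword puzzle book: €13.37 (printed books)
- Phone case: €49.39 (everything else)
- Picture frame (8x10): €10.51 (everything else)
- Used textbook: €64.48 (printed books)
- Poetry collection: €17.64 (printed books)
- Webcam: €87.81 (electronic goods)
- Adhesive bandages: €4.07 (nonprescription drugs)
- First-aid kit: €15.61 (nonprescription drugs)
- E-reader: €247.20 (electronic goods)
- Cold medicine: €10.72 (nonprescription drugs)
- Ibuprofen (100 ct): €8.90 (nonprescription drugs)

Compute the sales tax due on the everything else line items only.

€2.69

Phone case €49.39: everything else → 4.5% → €2.22
Picture frame (8x10) €10.51: everything else → 4.5% → €0.47
Tax on everything else = €2.22 + €0.47 = €2.69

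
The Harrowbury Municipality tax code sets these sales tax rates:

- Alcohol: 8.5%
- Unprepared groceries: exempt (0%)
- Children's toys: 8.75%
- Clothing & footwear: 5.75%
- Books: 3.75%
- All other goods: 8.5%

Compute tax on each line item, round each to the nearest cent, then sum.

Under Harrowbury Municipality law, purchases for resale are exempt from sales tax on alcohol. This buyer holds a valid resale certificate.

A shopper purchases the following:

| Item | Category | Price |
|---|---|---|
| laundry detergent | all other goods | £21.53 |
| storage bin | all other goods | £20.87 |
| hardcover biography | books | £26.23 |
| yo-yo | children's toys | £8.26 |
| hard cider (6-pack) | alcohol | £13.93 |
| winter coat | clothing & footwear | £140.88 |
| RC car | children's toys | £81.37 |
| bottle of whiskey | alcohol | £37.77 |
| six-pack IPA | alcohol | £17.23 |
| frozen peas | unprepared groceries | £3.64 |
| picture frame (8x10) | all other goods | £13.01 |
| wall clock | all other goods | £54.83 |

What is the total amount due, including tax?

Laundry detergent £21.53: all other goods → 8.5% → £1.83
Storage bin £20.87: all other goods → 8.5% → £1.77
Hardcover biography £26.23: books → 3.75% → £0.98
Yo-yo £8.26: children's toys → 8.75% → £0.72
Hard cider (6-pack) £13.93: alcohol, buyer-exempt → 0% → £0.00
Winter coat £140.88: clothing & footwear → 5.75% → £8.10
RC car £81.37: children's toys → 8.75% → £7.12
Bottle of whiskey £37.77: alcohol, buyer-exempt → 0% → £0.00
Six-pack IPA £17.23: alcohol, buyer-exempt → 0% → £0.00
Frozen peas £3.64: unprepared groceries → 0% → £0.00
Picture frame (8x10) £13.01: all other goods → 8.5% → £1.11
Wall clock £54.83: all other goods → 8.5% → £4.66
Subtotal = £439.55; tax = £26.29; total due = £465.84

£465.84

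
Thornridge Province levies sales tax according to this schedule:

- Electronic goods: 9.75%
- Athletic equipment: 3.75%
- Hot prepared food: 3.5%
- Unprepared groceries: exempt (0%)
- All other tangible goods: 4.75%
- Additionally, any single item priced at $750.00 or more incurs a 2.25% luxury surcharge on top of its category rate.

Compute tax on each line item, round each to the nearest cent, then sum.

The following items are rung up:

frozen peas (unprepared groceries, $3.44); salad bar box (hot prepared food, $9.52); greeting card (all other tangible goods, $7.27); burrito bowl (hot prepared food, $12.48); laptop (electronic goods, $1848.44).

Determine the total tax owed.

Frozen peas $3.44: unprepared groceries → 0% → $0.00
Salad bar box $9.52: hot prepared food → 3.5% → $0.33
Greeting card $7.27: all other tangible goods → 4.75% → $0.35
Burrito bowl $12.48: hot prepared food → 3.5% → $0.44
Laptop $1848.44: electronic goods → 9.75% + 2.25% surcharge = 12% → $221.81
Total tax = $0.33 + $0.35 + $0.44 + $221.81 = $222.93

$222.93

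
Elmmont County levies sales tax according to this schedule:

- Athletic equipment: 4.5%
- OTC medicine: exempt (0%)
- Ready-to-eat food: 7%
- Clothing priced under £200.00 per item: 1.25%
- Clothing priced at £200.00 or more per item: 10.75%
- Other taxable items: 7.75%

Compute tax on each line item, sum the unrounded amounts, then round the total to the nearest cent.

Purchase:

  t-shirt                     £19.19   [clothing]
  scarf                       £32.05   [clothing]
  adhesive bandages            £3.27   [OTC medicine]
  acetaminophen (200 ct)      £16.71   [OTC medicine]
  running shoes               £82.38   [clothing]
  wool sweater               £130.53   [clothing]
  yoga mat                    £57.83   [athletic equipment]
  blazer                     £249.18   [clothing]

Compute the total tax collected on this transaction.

£32.69

T-shirt £19.19: clothing, under £200.00 → 1.25% → £0.239875
Scarf £32.05: clothing, under £200.00 → 1.25% → £0.400625
Adhesive bandages £3.27: OTC medicine → 0% → £0.00
Acetaminophen (200 ct) £16.71: OTC medicine → 0% → £0.00
Running shoes £82.38: clothing, under £200.00 → 1.25% → £1.02975
Wool sweater £130.53: clothing, under £200.00 → 1.25% → £1.631625
Yoga mat £57.83: athletic equipment → 4.5% → £2.60235
Blazer £249.18: clothing, £200.00 or more → 10.75% → £26.78685
Unrounded tax sum = £32.691075 → £32.69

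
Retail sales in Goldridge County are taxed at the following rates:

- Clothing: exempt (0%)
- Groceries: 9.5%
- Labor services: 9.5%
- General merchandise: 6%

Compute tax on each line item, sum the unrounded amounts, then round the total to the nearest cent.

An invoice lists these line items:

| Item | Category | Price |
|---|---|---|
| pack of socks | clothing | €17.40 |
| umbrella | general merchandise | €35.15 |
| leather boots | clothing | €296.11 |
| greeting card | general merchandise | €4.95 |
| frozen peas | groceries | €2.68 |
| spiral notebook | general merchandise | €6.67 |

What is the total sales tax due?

€3.06

Pack of socks €17.40: clothing → 0% → €0.00
Umbrella €35.15: general merchandise → 6% → €2.109
Leather boots €296.11: clothing → 0% → €0.00
Greeting card €4.95: general merchandise → 6% → €0.297
Frozen peas €2.68: groceries → 9.5% → €0.2546
Spiral notebook €6.67: general merchandise → 6% → €0.4002
Unrounded tax sum = €3.0608 → €3.06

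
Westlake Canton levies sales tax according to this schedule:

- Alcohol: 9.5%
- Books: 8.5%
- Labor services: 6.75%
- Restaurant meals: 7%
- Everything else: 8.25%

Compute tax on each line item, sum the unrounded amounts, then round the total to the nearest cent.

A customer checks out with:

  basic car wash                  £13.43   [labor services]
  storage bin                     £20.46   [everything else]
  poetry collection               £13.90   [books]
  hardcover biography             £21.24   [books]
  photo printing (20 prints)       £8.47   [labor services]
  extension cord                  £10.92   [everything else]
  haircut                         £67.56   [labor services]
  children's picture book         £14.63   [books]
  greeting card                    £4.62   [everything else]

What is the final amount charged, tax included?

£188.47

Basic car wash £13.43: labor services → 6.75% → £0.906525
Storage bin £20.46: everything else → 8.25% → £1.68795
Poetry collection £13.90: books → 8.5% → £1.1815
Hardcover biography £21.24: books → 8.5% → £1.8054
Photo printing (20 prints) £8.47: labor services → 6.75% → £0.571725
Extension cord £10.92: everything else → 8.25% → £0.9009
Haircut £67.56: labor services → 6.75% → £4.5603
Children's picture book £14.63: books → 8.5% → £1.24355
Greeting card £4.62: everything else → 8.25% → £0.38115
Subtotal = £175.23; unrounded tax = £13.239 → £13.24; total due = £188.47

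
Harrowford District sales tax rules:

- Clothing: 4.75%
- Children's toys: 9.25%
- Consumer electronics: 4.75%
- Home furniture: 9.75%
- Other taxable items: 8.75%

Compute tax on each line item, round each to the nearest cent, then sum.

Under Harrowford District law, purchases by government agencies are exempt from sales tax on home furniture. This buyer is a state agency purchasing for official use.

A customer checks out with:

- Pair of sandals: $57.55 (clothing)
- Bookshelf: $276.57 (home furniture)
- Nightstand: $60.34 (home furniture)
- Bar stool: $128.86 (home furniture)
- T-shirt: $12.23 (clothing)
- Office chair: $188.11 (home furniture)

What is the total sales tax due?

Pair of sandals $57.55: clothing → 4.75% → $2.73
Bookshelf $276.57: home furniture, buyer-exempt → 0% → $0.00
Nightstand $60.34: home furniture, buyer-exempt → 0% → $0.00
Bar stool $128.86: home furniture, buyer-exempt → 0% → $0.00
T-shirt $12.23: clothing → 4.75% → $0.58
Office chair $188.11: home furniture, buyer-exempt → 0% → $0.00
Total tax = $2.73 + $0.58 = $3.31

$3.31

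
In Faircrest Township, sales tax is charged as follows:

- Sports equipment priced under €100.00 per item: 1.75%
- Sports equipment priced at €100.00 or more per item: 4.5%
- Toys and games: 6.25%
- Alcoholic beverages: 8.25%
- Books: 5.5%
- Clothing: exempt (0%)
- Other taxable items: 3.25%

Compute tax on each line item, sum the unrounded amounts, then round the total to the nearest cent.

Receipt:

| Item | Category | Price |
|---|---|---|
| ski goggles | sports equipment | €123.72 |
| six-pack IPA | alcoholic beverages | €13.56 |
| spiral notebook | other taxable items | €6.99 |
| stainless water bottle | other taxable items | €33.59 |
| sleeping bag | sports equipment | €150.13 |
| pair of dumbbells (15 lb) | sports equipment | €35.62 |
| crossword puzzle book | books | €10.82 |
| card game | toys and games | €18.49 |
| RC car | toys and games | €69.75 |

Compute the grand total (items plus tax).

Ski goggles €123.72: sports equipment, €100.00 or more → 4.5% → €5.5674
Six-pack IPA €13.56: alcoholic beverages → 8.25% → €1.1187
Spiral notebook €6.99: other taxable items → 3.25% → €0.227175
Stainless water bottle €33.59: other taxable items → 3.25% → €1.091675
Sleeping bag €150.13: sports equipment, €100.00 or more → 4.5% → €6.75585
Pair of dumbbells (15 lb) €35.62: sports equipment, under €100.00 → 1.75% → €0.62335
Crossword puzzle book €10.82: books → 5.5% → €0.5951
Card game €18.49: toys and games → 6.25% → €1.155625
RC car €69.75: toys and games → 6.25% → €4.359375
Subtotal = €462.67; unrounded tax = €21.49425 → €21.49; total due = €484.16

€484.16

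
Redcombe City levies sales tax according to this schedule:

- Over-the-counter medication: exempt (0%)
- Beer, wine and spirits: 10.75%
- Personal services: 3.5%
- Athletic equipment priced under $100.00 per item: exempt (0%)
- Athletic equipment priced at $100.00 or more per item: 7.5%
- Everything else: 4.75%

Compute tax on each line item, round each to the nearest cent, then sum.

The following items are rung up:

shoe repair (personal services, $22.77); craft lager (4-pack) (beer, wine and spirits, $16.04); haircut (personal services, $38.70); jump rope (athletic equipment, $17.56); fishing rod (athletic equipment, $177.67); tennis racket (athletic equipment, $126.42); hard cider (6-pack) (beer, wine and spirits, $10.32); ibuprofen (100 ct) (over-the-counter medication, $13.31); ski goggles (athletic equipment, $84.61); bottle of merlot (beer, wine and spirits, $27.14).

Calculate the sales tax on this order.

$30.71

Shoe repair $22.77: personal services → 3.5% → $0.80
Craft lager (4-pack) $16.04: beer, wine and spirits → 10.75% → $1.72
Haircut $38.70: personal services → 3.5% → $1.35
Jump rope $17.56: athletic equipment, under $100.00 → 0% → $0.00
Fishing rod $177.67: athletic equipment, $100.00 or more → 7.5% → $13.33
Tennis racket $126.42: athletic equipment, $100.00 or more → 7.5% → $9.48
Hard cider (6-pack) $10.32: beer, wine and spirits → 10.75% → $1.11
Ibuprofen (100 ct) $13.31: over-the-counter medication → 0% → $0.00
Ski goggles $84.61: athletic equipment, under $100.00 → 0% → $0.00
Bottle of merlot $27.14: beer, wine and spirits → 10.75% → $2.92
Total tax = $0.80 + $1.72 + $1.35 + $13.33 + $9.48 + $1.11 + $2.92 = $30.71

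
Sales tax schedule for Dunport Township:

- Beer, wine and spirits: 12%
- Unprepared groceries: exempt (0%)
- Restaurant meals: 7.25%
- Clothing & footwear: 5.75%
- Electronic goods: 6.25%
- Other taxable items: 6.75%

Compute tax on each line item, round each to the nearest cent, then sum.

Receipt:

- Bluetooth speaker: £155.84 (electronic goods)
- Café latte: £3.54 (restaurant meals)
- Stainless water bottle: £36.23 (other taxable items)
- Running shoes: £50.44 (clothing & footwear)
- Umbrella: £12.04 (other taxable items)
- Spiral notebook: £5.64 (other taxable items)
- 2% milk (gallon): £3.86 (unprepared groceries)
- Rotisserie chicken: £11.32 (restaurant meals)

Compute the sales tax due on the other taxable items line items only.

Stainless water bottle £36.23: other taxable items → 6.75% → £2.45
Umbrella £12.04: other taxable items → 6.75% → £0.81
Spiral notebook £5.64: other taxable items → 6.75% → £0.38
Tax on other taxable items = £2.45 + £0.81 + £0.38 = £3.64

£3.64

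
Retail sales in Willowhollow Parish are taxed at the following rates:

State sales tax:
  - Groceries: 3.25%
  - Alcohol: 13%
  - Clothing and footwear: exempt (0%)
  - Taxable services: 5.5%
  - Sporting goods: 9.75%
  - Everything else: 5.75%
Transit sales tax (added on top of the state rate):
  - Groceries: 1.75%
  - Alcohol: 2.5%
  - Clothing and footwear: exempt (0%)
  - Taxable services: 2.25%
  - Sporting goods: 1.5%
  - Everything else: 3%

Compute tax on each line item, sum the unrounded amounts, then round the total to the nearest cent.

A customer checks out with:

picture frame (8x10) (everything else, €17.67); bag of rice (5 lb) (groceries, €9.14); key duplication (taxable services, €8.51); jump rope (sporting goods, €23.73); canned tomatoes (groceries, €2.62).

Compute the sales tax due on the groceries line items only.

€0.59

Bag of rice (5 lb) €9.14: groceries → 3.25% + 1.75% transit = 5% → €0.457
Canned tomatoes €2.62: groceries → 3.25% + 1.75% transit = 5% → €0.131
Tax on groceries: unrounded sum = €0.588 → €0.59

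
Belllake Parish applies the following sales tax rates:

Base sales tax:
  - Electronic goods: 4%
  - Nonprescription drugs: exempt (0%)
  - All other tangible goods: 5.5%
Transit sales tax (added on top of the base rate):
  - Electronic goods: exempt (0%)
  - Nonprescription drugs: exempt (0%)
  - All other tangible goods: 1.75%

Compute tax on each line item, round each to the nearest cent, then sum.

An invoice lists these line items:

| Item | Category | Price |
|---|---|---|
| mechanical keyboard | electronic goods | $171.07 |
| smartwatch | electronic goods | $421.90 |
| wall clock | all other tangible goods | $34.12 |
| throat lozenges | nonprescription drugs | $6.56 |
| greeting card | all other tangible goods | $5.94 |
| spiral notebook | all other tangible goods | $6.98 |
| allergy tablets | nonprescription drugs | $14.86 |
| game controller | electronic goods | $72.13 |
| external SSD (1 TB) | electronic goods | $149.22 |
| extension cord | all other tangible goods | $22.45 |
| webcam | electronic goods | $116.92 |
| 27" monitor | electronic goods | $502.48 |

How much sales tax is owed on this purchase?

$62.40

Mechanical keyboard $171.07: electronic goods → 4% + 0% transit = 4% → $6.84
Smartwatch $421.90: electronic goods → 4% + 0% transit = 4% → $16.88
Wall clock $34.12: all other tangible goods → 5.5% + 1.75% transit = 7.25% → $2.47
Throat lozenges $6.56: nonprescription drugs → 0% + 0% transit = 0% → $0.00
Greeting card $5.94: all other tangible goods → 5.5% + 1.75% transit = 7.25% → $0.43
Spiral notebook $6.98: all other tangible goods → 5.5% + 1.75% transit = 7.25% → $0.51
Allergy tablets $14.86: nonprescription drugs → 0% + 0% transit = 0% → $0.00
Game controller $72.13: electronic goods → 4% + 0% transit = 4% → $2.89
External SSD (1 TB) $149.22: electronic goods → 4% + 0% transit = 4% → $5.97
Extension cord $22.45: all other tangible goods → 5.5% + 1.75% transit = 7.25% → $1.63
Webcam $116.92: electronic goods → 4% + 0% transit = 4% → $4.68
27" monitor $502.48: electronic goods → 4% + 0% transit = 4% → $20.10
Total tax = $6.84 + $16.88 + $2.47 + $0.43 + $0.51 + $2.89 + $5.97 + $1.63 + $4.68 + $20.10 = $62.40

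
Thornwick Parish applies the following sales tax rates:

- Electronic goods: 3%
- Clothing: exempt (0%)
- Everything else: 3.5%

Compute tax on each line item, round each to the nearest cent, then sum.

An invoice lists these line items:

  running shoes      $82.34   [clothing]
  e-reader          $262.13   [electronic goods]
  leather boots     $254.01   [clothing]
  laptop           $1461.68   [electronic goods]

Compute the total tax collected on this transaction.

$51.71

Running shoes $82.34: clothing → 0% → $0.00
E-reader $262.13: electronic goods → 3% → $7.86
Leather boots $254.01: clothing → 0% → $0.00
Laptop $1461.68: electronic goods → 3% → $43.85
Total tax = $7.86 + $43.85 = $51.71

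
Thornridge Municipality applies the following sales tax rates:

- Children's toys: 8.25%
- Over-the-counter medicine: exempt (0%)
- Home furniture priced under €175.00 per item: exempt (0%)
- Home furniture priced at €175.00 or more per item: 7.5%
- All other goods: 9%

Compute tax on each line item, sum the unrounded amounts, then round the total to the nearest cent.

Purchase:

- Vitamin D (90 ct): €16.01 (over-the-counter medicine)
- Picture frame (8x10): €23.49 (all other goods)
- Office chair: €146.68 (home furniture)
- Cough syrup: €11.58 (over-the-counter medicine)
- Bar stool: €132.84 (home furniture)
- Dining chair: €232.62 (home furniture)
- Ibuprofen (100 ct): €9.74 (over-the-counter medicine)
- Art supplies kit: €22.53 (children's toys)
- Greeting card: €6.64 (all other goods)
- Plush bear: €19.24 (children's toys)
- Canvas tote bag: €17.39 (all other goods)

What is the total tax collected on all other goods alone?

€4.28

Picture frame (8x10) €23.49: all other goods → 9% → €2.1141
Greeting card €6.64: all other goods → 9% → €0.5976
Canvas tote bag €17.39: all other goods → 9% → €1.5651
Tax on all other goods: unrounded sum = €4.2768 → €4.28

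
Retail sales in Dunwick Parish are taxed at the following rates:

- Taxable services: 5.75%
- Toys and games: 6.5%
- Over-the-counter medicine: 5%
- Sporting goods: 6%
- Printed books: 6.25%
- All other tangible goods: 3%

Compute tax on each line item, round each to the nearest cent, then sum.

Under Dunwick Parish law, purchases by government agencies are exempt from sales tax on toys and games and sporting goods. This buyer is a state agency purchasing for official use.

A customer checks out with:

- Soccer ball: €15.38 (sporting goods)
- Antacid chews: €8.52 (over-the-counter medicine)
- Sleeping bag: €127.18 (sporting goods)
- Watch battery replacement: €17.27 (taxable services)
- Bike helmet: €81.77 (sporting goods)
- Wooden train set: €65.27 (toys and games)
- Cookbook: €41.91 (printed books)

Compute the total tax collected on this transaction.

Soccer ball €15.38: sporting goods, buyer-exempt → 0% → €0.00
Antacid chews €8.52: over-the-counter medicine → 5% → €0.43
Sleeping bag €127.18: sporting goods, buyer-exempt → 0% → €0.00
Watch battery replacement €17.27: taxable services → 5.75% → €0.99
Bike helmet €81.77: sporting goods, buyer-exempt → 0% → €0.00
Wooden train set €65.27: toys and games, buyer-exempt → 0% → €0.00
Cookbook €41.91: printed books → 6.25% → €2.62
Total tax = €0.43 + €0.99 + €2.62 = €4.04

€4.04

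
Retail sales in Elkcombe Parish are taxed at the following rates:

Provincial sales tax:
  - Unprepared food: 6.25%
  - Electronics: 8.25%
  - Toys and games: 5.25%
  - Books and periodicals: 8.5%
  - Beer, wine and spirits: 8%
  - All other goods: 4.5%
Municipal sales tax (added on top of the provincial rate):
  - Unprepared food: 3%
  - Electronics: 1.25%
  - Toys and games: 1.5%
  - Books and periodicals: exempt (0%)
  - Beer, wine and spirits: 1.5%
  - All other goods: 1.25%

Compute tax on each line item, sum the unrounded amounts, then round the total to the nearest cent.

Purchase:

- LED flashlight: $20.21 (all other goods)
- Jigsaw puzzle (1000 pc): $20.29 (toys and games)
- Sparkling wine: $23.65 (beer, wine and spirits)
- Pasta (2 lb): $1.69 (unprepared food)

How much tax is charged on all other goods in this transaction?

LED flashlight $20.21: all other goods → 4.5% + 1.25% municipal = 5.75% → $1.162075
Tax on all other goods: unrounded sum = $1.162075 → $1.16

$1.16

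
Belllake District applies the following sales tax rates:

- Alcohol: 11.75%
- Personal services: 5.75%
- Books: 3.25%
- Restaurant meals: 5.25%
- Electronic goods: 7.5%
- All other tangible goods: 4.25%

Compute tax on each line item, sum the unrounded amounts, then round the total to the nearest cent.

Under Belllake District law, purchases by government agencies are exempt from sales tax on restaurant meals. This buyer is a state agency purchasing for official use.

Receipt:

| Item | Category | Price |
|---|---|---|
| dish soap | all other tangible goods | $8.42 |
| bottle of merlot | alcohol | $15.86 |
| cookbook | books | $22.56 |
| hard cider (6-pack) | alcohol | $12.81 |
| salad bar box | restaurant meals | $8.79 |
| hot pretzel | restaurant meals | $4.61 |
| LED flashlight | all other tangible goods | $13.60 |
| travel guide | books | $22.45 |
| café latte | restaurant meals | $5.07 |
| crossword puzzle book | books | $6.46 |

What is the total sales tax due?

Dish soap $8.42: all other tangible goods → 4.25% → $0.35785
Bottle of merlot $15.86: alcohol → 11.75% → $1.86355
Cookbook $22.56: books → 3.25% → $0.7332
Hard cider (6-pack) $12.81: alcohol → 11.75% → $1.505175
Salad bar box $8.79: restaurant meals, buyer-exempt → 0% → $0.00
Hot pretzel $4.61: restaurant meals, buyer-exempt → 0% → $0.00
LED flashlight $13.60: all other tangible goods → 4.25% → $0.578
Travel guide $22.45: books → 3.25% → $0.729625
Café latte $5.07: restaurant meals, buyer-exempt → 0% → $0.00
Crossword puzzle book $6.46: books → 3.25% → $0.20995
Unrounded tax sum = $5.97735 → $5.98

$5.98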